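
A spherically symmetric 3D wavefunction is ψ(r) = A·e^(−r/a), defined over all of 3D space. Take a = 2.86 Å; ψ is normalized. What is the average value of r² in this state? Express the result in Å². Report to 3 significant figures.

By definition ⟨r²⟩ = ∫ r^2 |ψ(r)|² 4πr² dr.
Evaluating both integrals, ⟨r²⟩ = 3·a^2.
Putting a = 2.86 gives 24.54.

⟨r^2⟩ ≈ 24.5 Å^2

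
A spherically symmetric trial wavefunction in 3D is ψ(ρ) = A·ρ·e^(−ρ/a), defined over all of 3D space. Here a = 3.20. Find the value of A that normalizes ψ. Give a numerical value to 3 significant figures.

A ≈ 0.0178

The normalization condition is ∫|ψ|² 4πρ² dρ = 1 from 0 to ∞.
With ψ = A·ρ·e^(−ρ/a), the integral evaluates to A²·[3·π·a^5].
Hence A² = 1/[3·π·a^5].
Plugging in a = 3.20 yields A = 0.01778.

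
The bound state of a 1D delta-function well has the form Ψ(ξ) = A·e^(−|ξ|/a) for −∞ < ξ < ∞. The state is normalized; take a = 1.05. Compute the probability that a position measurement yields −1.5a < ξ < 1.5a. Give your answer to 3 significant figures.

P ≈ 0.950

|Ψ|² is the probability density, so P = ∫_{−1.5a}^{1.5a} |Ψ|² dξ.
Since A² = 1/(a), this is the region integral divided by the full normalization integral.
Both integrals are even about ξ = 0, so only the ξ ≥ 0 halves are needed (the factors of 2 cancel). In terms of u = ξ/a (A² and the length scale cancel between numerator and denominator), P = [∫_{0}^{1.5} e^(-2·u) du] / [∫_{0}^{∞} e^(-2·u) du].
Using ∫ e^(-2·u) du = -e^(-2·u)/2, the numerator is 1/2 - e^(-3)/2 and the denominator is 1/2.
Taking the ratio, P = 0.9502.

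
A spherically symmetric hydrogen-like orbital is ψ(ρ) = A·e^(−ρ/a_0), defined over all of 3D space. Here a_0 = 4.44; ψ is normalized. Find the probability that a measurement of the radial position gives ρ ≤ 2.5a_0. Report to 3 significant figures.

P ≈ 0.875

P = ∫ |ψ|² 4πρ² dρ over ρ ≤ 2.5a_0.
The full normalization integral is A²·[π·a_0^3] = 1, fixing A².
Let u = ρ/a_0; then A², 4π and the length scale all cancel, so P = ∫_{0}^{2.5} u^2·e^(-2·u) du ÷ ∫_{0}^{∞} u^2·e^(-2·u) du.
With ∫ u^2·e^(-2·u) du = -(2·u^2 + 2·u + 1)·e^(-2·u)/4 + C, the region integral is 1/4 - 37·e^(-5)/8 and the full one is 1/4.
Taking the ratio yields P = 0.8753.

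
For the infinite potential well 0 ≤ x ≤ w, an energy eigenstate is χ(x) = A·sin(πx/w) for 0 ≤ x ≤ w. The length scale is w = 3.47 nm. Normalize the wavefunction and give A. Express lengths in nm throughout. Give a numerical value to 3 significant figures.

The normalization condition is ∫|χ|² dx = 1 from 0 to w.
The integral (without the A² prefactor) comes out to w/2.
Setting this equal to 1 gives A² = 1/(w/2).
Substituting w = 3.47 gives A² = 0.5764, so A = 0.7592.

A ≈ 0.759 nm^(-1/2)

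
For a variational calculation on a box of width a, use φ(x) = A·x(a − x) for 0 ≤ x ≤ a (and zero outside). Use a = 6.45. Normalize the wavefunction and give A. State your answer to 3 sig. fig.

A ≈ 0.0518

Normalization requires ∫|φ|² dx = 1, integrated from 0 to a.
Expanding the polynomial and integrating term by term, ∫|φ|² dx = A²·(a^5/30).
Setting this equal to 1 gives A² = 1/(a^5/30).
With a = 6.45: A² = 0.002687 and A = 0.05184.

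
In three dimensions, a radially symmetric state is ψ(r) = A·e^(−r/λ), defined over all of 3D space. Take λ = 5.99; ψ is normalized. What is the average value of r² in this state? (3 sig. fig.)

⟨r^2⟩ ≈ 108

The expectation value is the |ψ|²-weighted average of r^2: ∫ r^2|ψ|² 4πr² dr.
Since the A² factors cancel between numerator and denominator, ⟨r²⟩ = 3·λ^2.
With λ = 5.99, ⟨r^2⟩ = 107.6.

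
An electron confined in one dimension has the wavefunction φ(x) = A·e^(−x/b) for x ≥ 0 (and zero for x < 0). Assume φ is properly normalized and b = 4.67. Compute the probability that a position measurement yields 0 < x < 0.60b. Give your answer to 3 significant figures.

The probability is P = ∫ |φ|² dx over [0, 0.60b].
The normalization integral ∫|φ|²dx over the whole domain equals b/2·A², and A² cancels in the ratio.
Substituting u = x/b, A² and the length scale cancel in the ratio: P = ∫_{0}^{0.60} e^(-2·u) du / ∫_{0}^{∞} e^(-2·u) du.
An antiderivative of e^(-2·u) is -e^(-2·u)/2; evaluating from 0 to 0.60 gives 1/2 - e^(-6/5)/2, while the full integral is 1/2.
This works out to P = 0.6988.

P ≈ 0.699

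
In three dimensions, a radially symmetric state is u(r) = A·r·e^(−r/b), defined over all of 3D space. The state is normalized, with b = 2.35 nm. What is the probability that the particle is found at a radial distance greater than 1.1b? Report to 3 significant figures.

P ≈ 0.928

Integrate the radial probability density 4πr²|u|² over r > 1.1b.
Normalization gives A² = 1/(3·π·b^5).
Let t = r/b; then A², 4π and the length scale all cancel, so P = ∫_{1.1}^{∞} t^4·e^(-2·t) dt ÷ ∫_{0}^{∞} t^4·e^(-2·t) dt.
With ∫ t^4·e^(-2·t) dt = -(t^4/2 + t^3 + 3·t^2/2 + 3·t/2 + 3/4)·e^(-2·t) + C, the region integral is ≈ 0.69563 and the full one is 3/4.
The region integral divided by the full integral gives P = 0.9275.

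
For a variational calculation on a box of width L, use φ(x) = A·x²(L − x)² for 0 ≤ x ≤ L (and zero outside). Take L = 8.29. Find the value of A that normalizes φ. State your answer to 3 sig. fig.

Normalization requires ∫|φ|² dx = 1, integrated from 0 to L.
Expanding the polynomial and integrating term by term, the integral (without the A² prefactor) comes out to L^9/630.
Setting this equal to 1 gives A² = 1/(L^9/630).
Plugging in L = 8.29 yields A = 0.001846.

A ≈ 0.00185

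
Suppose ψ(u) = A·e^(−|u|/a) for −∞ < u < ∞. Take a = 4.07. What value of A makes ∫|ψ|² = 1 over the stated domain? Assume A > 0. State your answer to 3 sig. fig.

A ≈ 0.496

The normalization condition is ∫|ψ|² du = 1 from −∞ to ∞.
With ∫₀^∞ u^0 e^(−αu) du = 0!/α^1, with ψ = A·e^(−|u|/a), the integral evaluates to A²·[a].
Substituting a = 4.07 gives A² = 0.2457, so A = 0.4957.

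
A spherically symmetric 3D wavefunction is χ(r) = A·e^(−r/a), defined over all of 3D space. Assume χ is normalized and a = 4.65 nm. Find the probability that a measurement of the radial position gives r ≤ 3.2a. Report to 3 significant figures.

Integrate the radial probability density 4πr²|χ|² over r ≤ 3.2a.
A² is fixed by ∫₀^∞ 4πr²|χ|² dr = 1, i.e. A² = (π·a^3)^(−1).
In terms of u = r/a (A², 4π and the length scale all cancel between numerator and denominator), P = [∫_{0}^{3.2} u^2·e^(-2·u) du] / [∫_{0}^{∞} u^2·e^(-2·u) du].
Using ∫ u^2·e^(-2·u) du = -(2·u^2 + 2·u + 1)·e^(-2·u)/4, the numerator is 1/4 - 697·e^(-32/5)/100 and the denominator is 1/4.
The region integral divided by the full integral gives P = 0.9537.

P ≈ 0.954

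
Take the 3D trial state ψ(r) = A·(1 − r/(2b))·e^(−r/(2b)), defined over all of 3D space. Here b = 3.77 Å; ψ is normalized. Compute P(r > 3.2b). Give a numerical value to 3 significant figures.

P ≈ 0.914

P = ∫ |ψ|² 4πr² dr over r > 3.2b.
A² is fixed by ∫₀^∞ 4πr²|ψ|² dr = 1, i.e. A² = (8·π·b^3)^(−1).
In terms of u = r/b (A², 4π and the length scale all cancel between numerator and denominator), P = [∫_{3.2}^{∞} u^2·(1 - u/2)^2·e^(-u) du] / [∫_{0}^{∞} u^2·(1 - u/2)^2·e^(-u) du].
Using ∫ u^2·(1 - u/2)^2·e^(-u) du = -(u^4/4 + u^2 + 2·u + 2)·e^(-u), the numerator is ≈ 1.8284 and the denominator is 2.
Taking the ratio yields P = 0.9142.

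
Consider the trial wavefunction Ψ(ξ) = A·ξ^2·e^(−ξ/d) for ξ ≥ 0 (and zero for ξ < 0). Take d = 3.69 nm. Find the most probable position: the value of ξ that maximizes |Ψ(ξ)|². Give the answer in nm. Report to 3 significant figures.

ξ ≈ 7.38 nm

Differentiate |Ψ(ξ)|² with respect to ξ and set to zero.
Solving yields ξ = 2·d.
With d = 3.69, the most probable position is 7.380 nm.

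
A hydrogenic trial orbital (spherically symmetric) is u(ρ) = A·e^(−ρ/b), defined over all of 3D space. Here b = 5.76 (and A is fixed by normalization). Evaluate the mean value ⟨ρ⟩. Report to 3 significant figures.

The expectation value is the |u|²-weighted average of ρ: ∫ ρ|u|² 4πρ² dρ.
Recall ∫₀^∞ ρ^m e^(−ρ/β) dρ = m!·β^(m+1), since the A² factors cancel between numerator and denominator, ⟨ρ⟩ = 3·b/2.
With b = 5.76, ⟨ρ⟩ = 8.640.

⟨ρ⟩ ≈ 8.64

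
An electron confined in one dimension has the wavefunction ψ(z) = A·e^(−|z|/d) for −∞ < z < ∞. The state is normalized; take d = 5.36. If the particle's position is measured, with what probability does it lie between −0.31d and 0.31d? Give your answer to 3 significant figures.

The probability is P = ∫ |ψ|² dz over [−0.31d, 0.31d].
With A² fixed by ∫|ψ|² = 1, i.e. A² = (d)^(−1), substitute and integrate.
Both integrals are even about z = 0, so only the z ≥ 0 halves are needed (the factors of 2 cancel). Let u = z/d; then A² and the length scale cancel, so P = ∫_{0}^{0.31} e^(-2·u) du ÷ ∫_{0}^{∞} e^(-2·u) du.
Using ∫ e^(-2·u) du = -e^(-2·u)/2, the numerator is 1/2 - e^(-31/50)/2 and the denominator is 1/2.
Evaluating gives P = 0.4621.

P ≈ 0.462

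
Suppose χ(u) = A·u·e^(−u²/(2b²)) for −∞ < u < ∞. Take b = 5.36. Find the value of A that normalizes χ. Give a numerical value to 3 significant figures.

A ≈ 0.0856

The normalization condition is ∫|χ|² du = 1 from −∞ to ∞.
With χ = A·u·e^(−u²/(2b²)), the integral evaluates to A²·[√(π)·b^3/2].
Hence A² = 1/[√(π)·b^3/2].
With b = 5.36: A² = 0.007328 and A = 0.08560.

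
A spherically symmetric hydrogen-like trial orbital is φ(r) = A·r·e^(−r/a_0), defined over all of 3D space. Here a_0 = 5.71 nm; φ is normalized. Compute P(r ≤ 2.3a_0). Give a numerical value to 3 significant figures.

P ≈ 0.487

P = ∫ |φ|² 4πr² dr over r ≤ 2.3a_0.
A² is fixed by ∫₀^∞ 4πr²|φ|² dr = 1, i.e. A² = (3·π·a_0^5)^(−1).
In terms of u = r/a_0 (A², 4π and the length scale all cancel between numerator and denominator), P = [∫_{0}^{2.3} u^4·e^(-2·u) du] / [∫_{0}^{∞} u^4·e^(-2·u) du].
Using ∫ u^4·e^(-2·u) du = -(u^4/2 + u^3 + 3·u^2/2 + 3·u/2 + 3/4)·e^(-2·u), the numerator is ≈ 0.36507 and the denominator is 3/4.
The region integral divided by the full integral gives P = 0.4868.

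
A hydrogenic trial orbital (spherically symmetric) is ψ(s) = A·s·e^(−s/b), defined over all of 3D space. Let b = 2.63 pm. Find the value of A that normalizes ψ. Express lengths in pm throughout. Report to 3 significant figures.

A ≈ 0.0290 pm^(-5/2)

The normalization condition is ∫|ψ|² 4πs² ds = 1 from 0 to ∞.
The angular integral contributes 4π, leaving ∫₀^∞ s²|ψ|² ds.
With ψ = A·s·e^(−s/b), the integral evaluates to A²·[3·π·b^5].
Hence A² = 1/[3·π·b^5].
Plugging in b = 2.63 yields A = 0.02904.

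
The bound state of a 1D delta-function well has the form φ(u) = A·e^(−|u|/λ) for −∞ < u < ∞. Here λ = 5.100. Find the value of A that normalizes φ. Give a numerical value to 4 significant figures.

The normalization condition is ∫|φ|² du = 1 from −∞ to ∞.
Using ∫₀^∞ uⁿ e^(−αu) du = n!/αⁿ⁺¹, ∫|φ|² du = A²·(λ).
So A² = (λ)^(−1).
Plugging in λ = 5.100 yields A = 0.44281.

A ≈ 0.4428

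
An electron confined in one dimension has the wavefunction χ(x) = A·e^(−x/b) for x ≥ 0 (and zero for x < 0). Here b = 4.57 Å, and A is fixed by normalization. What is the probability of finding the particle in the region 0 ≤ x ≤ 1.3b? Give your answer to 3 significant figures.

|χ|² is the probability density, so P = ∫_{0}^{1.3b} |χ|² dx.
With A² fixed by ∫|χ|² = 1, i.e. A² = (b/2)^(−1), substitute and integrate.
Let u = x/b; then A² and the length scale cancel, so P = ∫_{0}^{1.3} e^(-2·u) du ÷ ∫_{0}^{∞} e^(-2·u) du.
Using ∫ e^(-2·u) du = -e^(-2·u)/2, the numerator is 1/2 - e^(-13/5)/2 and the denominator is 1/2.
Taking the ratio, P = 0.9257.

P ≈ 0.926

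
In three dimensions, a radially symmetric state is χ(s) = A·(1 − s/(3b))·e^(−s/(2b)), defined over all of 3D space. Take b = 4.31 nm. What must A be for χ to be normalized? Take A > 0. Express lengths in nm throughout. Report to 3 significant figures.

A ≈ 0.0386 nm^(-3/2)

Require ∫ |χ|² 4πs² ds = 1 over the whole domain.
Carrying out the integral gives A² · 8·π·b^3/3.
With b = 4.31: A² = 0.001491 and A = 0.03861.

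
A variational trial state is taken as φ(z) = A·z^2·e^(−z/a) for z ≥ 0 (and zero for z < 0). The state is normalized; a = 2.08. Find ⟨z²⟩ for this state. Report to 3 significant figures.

⟨z^2⟩ ≈ 32.4

The expectation value is the |φ|²-weighted average of z^2: ∫ z^2|φ|² dz.
The ratio of the moment integral to the normalization integral gives ⟨z²⟩ = 15·a^2/2.
With a = 2.08, ⟨z^2⟩ = 32.45.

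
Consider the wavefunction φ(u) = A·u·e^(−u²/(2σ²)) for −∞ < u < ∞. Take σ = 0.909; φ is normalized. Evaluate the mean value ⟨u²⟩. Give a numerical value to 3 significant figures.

⟨u^2⟩ ≈ 1.24

The expectation value is the |φ|²-weighted average of u^2: ∫ u^2|φ|² du.
Using the Gaussian integral ∫_{−∞}^{∞} e^(−αu²) du = √(π/α), evaluating both integrals, ⟨u²⟩ = 3·σ^2/2.
Putting σ = 0.909 gives 1.239.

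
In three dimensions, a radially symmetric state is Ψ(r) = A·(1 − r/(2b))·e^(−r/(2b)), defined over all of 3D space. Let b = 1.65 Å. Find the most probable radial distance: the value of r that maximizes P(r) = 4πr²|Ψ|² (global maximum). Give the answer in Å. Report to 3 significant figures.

r ≈ 8.64 Å

Set d/dr [P(r) = 4πr²|Ψ|²] = 0 and solve for r > 0.
Solving yields r = b·(√(5) + 3).
With b = 1.65, the most probable radial distance is 8.640 Å.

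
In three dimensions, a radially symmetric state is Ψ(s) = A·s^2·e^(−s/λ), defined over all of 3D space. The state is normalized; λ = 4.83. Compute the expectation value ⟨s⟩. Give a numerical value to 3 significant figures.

By definition ⟨s⟩ = ∫ s |Ψ(s)|² 4πs² ds.
Using ∫₀^∞ sⁿ e^(−αs) ds = n!/αⁿ⁺¹, evaluating both integrals, ⟨s⟩ = 7·λ/2.
With λ = 4.83, ⟨s⟩ = 16.91.

⟨s⟩ ≈ 16.9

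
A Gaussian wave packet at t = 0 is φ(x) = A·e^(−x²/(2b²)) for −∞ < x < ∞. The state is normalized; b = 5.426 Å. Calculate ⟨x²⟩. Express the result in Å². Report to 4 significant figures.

⟨x^2⟩ ≈ 14.72 Å^2

By definition ⟨x²⟩ = ∫ x^2 |φ(x)|² dx.
Differentiating ∫e^(−αx²) dx = √(π/α) under α to get the higher moments, the ratio of the moment integral to the normalization integral gives ⟨x²⟩ = b^2/2.
Putting b = 5.426 gives 14.721.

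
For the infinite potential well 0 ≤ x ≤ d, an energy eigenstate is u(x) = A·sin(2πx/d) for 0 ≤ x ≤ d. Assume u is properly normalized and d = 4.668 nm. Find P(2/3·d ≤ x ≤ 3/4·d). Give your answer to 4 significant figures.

|u|² is the probability density, so P = ∫_{2/3·d}^{3/4·d} |u|² dx.
Since A² = 1/(d/2), this is the region integral divided by the full normalization integral.
In terms of t = x/d (A² and the length scale cancel between numerator and denominator), P = [∫_{2/3}^{3/4} sin(2·π·t)^2 dt] / [∫_{0}^{1} sin(2·π·t)^2 dt].
An antiderivative of sin(2·π·t)^2 is t/2 - sin(4·π·t)/(8·π); evaluating from 2/3 to 3/4 gives √(3)/(16·π) + 1/24, while the full integral is 1/2.
Evaluating gives P = (√(3)/8 + π/12)/π.

P ≈ 0.1522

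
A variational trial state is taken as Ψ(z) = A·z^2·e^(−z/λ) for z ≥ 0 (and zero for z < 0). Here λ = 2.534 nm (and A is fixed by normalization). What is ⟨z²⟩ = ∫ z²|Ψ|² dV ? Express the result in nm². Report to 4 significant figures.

⟨z²⟩ = ∫ z^2 |Ψ|² dz over the full domain.
Evaluating both integrals, ⟨z²⟩ = 15·λ^2/2.
Putting λ = 2.534 gives 48.159.

⟨z^2⟩ ≈ 48.16 nm^2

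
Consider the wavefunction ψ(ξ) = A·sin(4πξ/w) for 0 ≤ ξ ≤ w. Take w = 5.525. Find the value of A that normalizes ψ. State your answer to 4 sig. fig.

A ≈ 0.6017

The normalization condition is ∫|ψ|² dξ = 1 from 0 to w.
∫|ψ|² dξ = A²·(w/2).
Setting this equal to 1 gives A² = 1/(w/2).
Plugging in w = 5.525 yields A = 0.60166.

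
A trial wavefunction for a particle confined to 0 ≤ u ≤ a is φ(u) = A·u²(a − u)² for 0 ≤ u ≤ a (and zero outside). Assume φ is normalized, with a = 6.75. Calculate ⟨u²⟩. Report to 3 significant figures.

The expectation value is the |φ|²-weighted average of u^2: ∫ u^2|φ|² du.
Since the A² factors cancel between numerator and denominator, ⟨u²⟩ = 3·a^2/11.
With a = 6.75, ⟨u^2⟩ = 12.43.

⟨u^2⟩ ≈ 12.4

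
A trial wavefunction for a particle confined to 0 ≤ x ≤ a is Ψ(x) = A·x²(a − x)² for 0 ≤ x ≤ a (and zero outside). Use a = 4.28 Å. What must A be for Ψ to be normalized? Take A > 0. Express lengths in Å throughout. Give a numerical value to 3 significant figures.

Require ∫ |Ψ|² dx = 1 over the whole domain.
Expanding the polynomial and integrating term by term, ∫|Ψ|² dx = A²·(a^9/630).
So A² = (a^9/630)^(−1).
Substituting a = 4.28 gives A² = 0.001307, so A = 0.03616.

A ≈ 0.0362 Å^(-9/2)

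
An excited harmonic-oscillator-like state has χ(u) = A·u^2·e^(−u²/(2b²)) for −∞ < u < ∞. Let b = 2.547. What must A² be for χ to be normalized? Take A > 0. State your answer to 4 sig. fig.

A^2 ≈ 0.007018

Require ∫ |χ|² du = 1 over the whole domain.
Carrying out the integral gives A² · 3·√(π)·b^5/4.
Setting this equal to 1 gives A² = 1/(3·√(π)·b^5/4).
With b = 2.547: A² = 0.0070181 and A = 0.083774.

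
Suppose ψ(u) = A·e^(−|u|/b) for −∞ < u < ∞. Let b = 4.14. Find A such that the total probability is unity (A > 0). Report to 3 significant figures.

Require ∫ |ψ|² du = 1 over the whole domain.
Recall ∫₀^∞ u^m e^(−u/β) du = m!·β^(m+1), carrying out the integral gives A² · b.
Substituting b = 4.14 gives A² = 0.2415, so A = 0.4915.

A ≈ 0.491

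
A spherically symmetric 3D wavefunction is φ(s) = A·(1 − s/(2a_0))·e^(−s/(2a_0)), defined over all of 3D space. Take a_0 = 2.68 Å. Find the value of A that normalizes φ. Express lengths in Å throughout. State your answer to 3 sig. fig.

Require ∫ |φ|² 4πs² ds = 1 over the whole domain.
With ∫₀^∞ s^4 e^(−αs) ds = 4!/α^5, carrying out the integral gives A² · 8·π·a_0^3.
Hence A² = 1/[8·π·a_0^3].
Substituting a_0 = 2.68 gives A² = 0.002067, so A = 0.04547.

A ≈ 0.0455 Å^(-3/2)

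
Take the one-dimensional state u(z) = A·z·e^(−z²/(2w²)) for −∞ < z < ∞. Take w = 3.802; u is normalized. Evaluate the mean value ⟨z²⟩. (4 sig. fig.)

⟨z^2⟩ ≈ 21.68

⟨z²⟩ = ∫ z^2 |u|² dz over the full domain.
Differentiating ∫e^(−αz²) dz = √(π/α) under α to get the higher moments, since the A² factors cancel between numerator and denominator, ⟨z²⟩ = 3·w^2/2.
Putting w = 3.802 gives 21.683.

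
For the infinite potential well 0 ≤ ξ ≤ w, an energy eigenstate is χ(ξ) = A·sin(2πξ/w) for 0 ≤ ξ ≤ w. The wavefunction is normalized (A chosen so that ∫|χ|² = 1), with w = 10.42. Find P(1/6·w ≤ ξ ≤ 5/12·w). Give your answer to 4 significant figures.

The probability is P = ∫ |χ|² dξ over [1/6·w, 5/12·w].
Since A² = 1/(w/2), this is the region integral divided by the full normalization integral.
In terms of u = ξ/w (A² and the length scale cancel between numerator and denominator), P = [∫_{1/6}^{5/12} sin(2·π·u)^2 du] / [∫_{0}^{1} sin(2·π·u)^2 du].
With ∫ sin(2·π·u)^2 du = u/2 - sin(4·π·u)/(8·π) + C, the region integral is √(3)/(8·π) + 1/8 and the full one is 1/2.
The result is P = (√(3) + π)/(4·π).

P ≈ 0.3878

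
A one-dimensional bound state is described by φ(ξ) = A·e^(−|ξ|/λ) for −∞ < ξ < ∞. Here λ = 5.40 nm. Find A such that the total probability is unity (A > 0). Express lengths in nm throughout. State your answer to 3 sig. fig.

A ≈ 0.430 nm^(-1/2)

The normalization condition is ∫|φ|² dξ = 1 from −∞ to ∞.
Recall ∫₀^∞ ξ^m e^(−ξ/β) dξ = m!·β^(m+1), the integral (without the A² prefactor) comes out to λ.
Hence A² = 1/[λ].
Substituting λ = 5.40 gives A² = 0.1852, so A = 0.4303.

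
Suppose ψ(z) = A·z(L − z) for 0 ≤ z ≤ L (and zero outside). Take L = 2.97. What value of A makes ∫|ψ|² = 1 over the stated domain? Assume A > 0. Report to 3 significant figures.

A ≈ 0.360

Require ∫ |ψ|² dz = 1 over the whole domain.
The integral (without the A² prefactor) comes out to L^5/30.
So A² = (L^5/30)^(−1).
Plugging in L = 2.97 yields A = 0.3603.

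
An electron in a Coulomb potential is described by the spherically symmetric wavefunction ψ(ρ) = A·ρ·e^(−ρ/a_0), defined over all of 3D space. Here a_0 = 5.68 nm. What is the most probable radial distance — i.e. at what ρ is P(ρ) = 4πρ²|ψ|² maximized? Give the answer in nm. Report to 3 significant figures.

ρ ≈ 11.4 nm

Differentiate P(ρ) = 4πρ²|ψ|² with respect to ρ and set to zero.
This gives ρ = 2·a_0.
With a_0 = 5.68, the most probable radial distance is 11.36 nm.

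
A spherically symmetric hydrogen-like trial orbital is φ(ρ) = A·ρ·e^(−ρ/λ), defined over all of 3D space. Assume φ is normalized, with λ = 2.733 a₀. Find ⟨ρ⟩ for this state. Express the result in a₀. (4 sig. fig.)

⟨ρ⟩ ≈ 6.833 a₀

⟨ρ⟩ = ∫ ρ |φ|² 4πρ² dρ over the full domain.
The ratio of the moment integral to the normalization integral gives ⟨ρ⟩ = 5·λ/2.
With λ = 2.733, ⟨ρ⟩ = 6.8325.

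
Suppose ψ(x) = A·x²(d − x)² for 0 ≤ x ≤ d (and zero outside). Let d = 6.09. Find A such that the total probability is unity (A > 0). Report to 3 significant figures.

The normalization condition is ∫|ψ|² dx = 1 from 0 to d.
Expanding the polynomial and integrating term by term, with ψ = A·x²(d − x)², the integral evaluates to A²·[d^9/630].
So A² = (d^9/630)^(−1).
With d = 6.09: A² = 0.00005467 and A = 0.007394.

A ≈ 0.00739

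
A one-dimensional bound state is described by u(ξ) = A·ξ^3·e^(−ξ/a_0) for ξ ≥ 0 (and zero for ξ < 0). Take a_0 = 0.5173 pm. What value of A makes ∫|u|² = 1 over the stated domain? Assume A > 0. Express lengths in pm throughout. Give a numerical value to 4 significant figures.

Require ∫ |u|² dξ = 1 over the whole domain.
Using ∫₀^∞ ξⁿ e^(−αξ) dξ = n!/αⁿ⁺¹, ∫|u|² dξ = A²·(45·a_0^7/8).
Setting this equal to 1 gives A² = 1/(45·a_0^7/8).
Plugging in a_0 = 0.5173 yields A = 4.2349.

A ≈ 4.235 pm^(-7/2)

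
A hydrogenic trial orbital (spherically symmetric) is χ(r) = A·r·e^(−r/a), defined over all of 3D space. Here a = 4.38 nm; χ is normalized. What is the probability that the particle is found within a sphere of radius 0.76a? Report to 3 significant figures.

With dV = 4πr²dr, the probability is ∫|χ|² dV over r ≤ 0.76a.
The full normalization integral is A²·[3·π·a^5] = 1, fixing A².
Let u = r/a; then A², 4π and the length scale all cancel, so P = ∫_{0}^{0.76} u^4·e^(-2·u) du ÷ ∫_{0}^{∞} u^4·e^(-2·u) du.
With ∫ u^4·e^(-2·u) du = -(u^4/2 + u^3 + 3·u^2/2 + 3·u/2 + 3/4)·e^(-2·u) + C, the region integral is ≈ 0.014650 and the full one is 3/4.
This evaluates to P = 0.01953.

P ≈ 0.0195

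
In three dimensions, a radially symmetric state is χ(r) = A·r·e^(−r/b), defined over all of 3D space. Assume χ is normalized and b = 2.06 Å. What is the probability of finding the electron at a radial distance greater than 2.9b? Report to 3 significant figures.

P = ∫ |χ|² 4πr² dr over r > 2.9b.
Normalization gives A² = 1/(3·π·b^5).
Substituting u = r/b, A², 4π and the length scale all cancel in the ratio: P = ∫_{2.9}^{∞} u^4·e^(-2·u) du / ∫_{0}^{∞} u^4·e^(-2·u) du.
An antiderivative of u^4·e^(-2·u) is -(u^4/2 + u^3 + 3·u^2/2 + 3·u/2 + 3/4)·e^(-2·u); evaluating from 2.9 to ∞ gives ≈ 0.23454, while the full integral is 3/4.
The region integral divided by the full integral gives P = 0.3127.

P ≈ 0.313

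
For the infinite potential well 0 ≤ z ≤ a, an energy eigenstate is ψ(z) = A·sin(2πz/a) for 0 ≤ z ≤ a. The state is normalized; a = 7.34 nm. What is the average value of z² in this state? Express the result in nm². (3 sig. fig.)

The expectation value is the |ψ|²-weighted average of z^2: ∫ z^2|ψ|² dz.
Since the A² factors cancel between numerator and denominator, ⟨z²⟩ = -a^2/(8·π^2) + a^2/3.
With a = 7.34, ⟨z^2⟩ = 17.28.

⟨z^2⟩ ≈ 17.3 nm^2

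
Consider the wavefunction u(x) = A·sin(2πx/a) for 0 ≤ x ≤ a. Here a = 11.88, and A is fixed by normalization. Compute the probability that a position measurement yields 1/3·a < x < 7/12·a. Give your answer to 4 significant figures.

P = ∫_{1/3·a}^{7/12·a} |u(x)|² dx.
With A² fixed by ∫|u|² = 1, i.e. A² = (a/2)^(−1), substitute and integrate.
Let t = x/a; then A² and the length scale cancel, so P = ∫_{1/3}^{7/12} sin(2·π·t)^2 dt ÷ ∫_{0}^{1} sin(2·π·t)^2 dt.
With ∫ sin(2·π·t)^2 dt = t/2 - sin(4·π·t)/(8·π) + C, the region integral is -√(3)/(8·π) + 1/8 and the full one is 1/2.
Taking the ratio, P = (π - √(3))/(4·π).

P ≈ 0.1122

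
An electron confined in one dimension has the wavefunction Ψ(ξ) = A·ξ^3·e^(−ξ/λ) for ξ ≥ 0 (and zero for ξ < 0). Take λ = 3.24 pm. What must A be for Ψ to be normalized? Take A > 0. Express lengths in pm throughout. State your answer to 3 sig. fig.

A ≈ 0.00689 pm^(-7/2)

Normalization requires ∫|Ψ|² dξ = 1, integrated from 0 to ∞.
∫|Ψ|² dξ = A²·(45·λ^7/8).
Setting this equal to 1 gives A² = 1/(45·λ^7/8).
Substituting λ = 3.24 gives A² = 0.00004743, so A = 0.006887.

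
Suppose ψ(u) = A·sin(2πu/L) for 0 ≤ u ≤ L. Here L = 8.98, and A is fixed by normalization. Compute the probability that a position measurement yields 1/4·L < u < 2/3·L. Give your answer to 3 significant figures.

The probability is P = ∫ |ψ|² du over [1/4·L, 2/3·L].
With A² fixed by ∫|ψ|² = 1, i.e. A² = (L/2)^(−1), substitute and integrate.
In terms of t = u/L (A² and the length scale cancel between numerator and denominator), P = [∫_{1/4}^{2/3} sin(2·π·t)^2 dt] / [∫_{0}^{1} sin(2·π·t)^2 dt].
An antiderivative of sin(2·π·t)^2 is t/2 - sin(4·π·t)/(8·π); evaluating from 1/4 to 2/3 gives -√(3)/(16·π) + 5/24, while the full integral is 1/2.
This works out to P = -√(3)/(8·π) + 5/12.

P ≈ 0.348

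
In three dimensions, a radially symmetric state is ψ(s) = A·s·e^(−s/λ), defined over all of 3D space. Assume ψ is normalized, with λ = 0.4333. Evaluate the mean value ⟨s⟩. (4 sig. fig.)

⟨s⟩ ≈ 1.083

⟨s⟩ = ∫ s |ψ|² 4πs² ds over the full domain.
Since the A² factors cancel between numerator and denominator, ⟨s⟩ = 5·λ/2.
Putting λ = 0.4333 gives 1.0833.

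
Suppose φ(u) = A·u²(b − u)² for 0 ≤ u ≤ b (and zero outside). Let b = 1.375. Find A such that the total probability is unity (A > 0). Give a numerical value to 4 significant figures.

Require ∫ |φ|² du = 1 over the whole domain.
Expanding the polynomial and integrating term by term, ∫|φ|² du = A²·(b^9/630).
Hence A² = 1/[b^9/630].
Substituting b = 1.375 gives A² = 35.860, so A = 5.9884.

A ≈ 5.988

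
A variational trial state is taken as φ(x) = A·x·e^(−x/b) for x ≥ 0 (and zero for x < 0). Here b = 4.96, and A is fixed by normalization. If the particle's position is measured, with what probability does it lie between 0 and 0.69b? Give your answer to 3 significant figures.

P ≈ 0.162

The probability is P = ∫ |φ|² dx over [0, 0.69b].
The normalization integral ∫|φ|²dx over the whole domain equals b^3/4·A², and A² cancels in the ratio.
In terms of u = x/b (A² and the length scale cancel between numerator and denominator), P = [∫_{0}^{0.69} u^2·e^(-2·u) du] / [∫_{0}^{∞} u^2·e^(-2·u) du].
With ∫ u^2·e^(-2·u) du = -(2·u^2 + 2·u + 1)·e^(-2·u)/4 + C, the region integral is ≈ 0.040422 and the full one is 1/4.
The result is P = 0.1617.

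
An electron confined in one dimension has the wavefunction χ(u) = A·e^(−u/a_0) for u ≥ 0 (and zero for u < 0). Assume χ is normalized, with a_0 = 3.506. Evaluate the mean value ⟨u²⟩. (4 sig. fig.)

⟨u^2⟩ ≈ 6.146

By definition ⟨u²⟩ = ∫ u^2 |χ(u)|² du.
Since the A² factors cancel between numerator and denominator, ⟨u²⟩ = a_0^2/2.
With a_0 = 3.506, ⟨u^2⟩ = 6.1460.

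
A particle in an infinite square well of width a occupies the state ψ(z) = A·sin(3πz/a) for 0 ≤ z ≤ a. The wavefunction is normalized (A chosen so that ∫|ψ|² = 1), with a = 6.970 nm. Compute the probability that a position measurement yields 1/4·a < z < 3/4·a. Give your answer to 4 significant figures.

P ≈ 0.3939

P = ∫_{1/4·a}^{3/4·a} |ψ(z)|² dz.
Since A² = 1/(a/2), this is the region integral divided by the full normalization integral.
Let u = z/a; then A² and the length scale cancel, so P = ∫_{1/4}^{3/4} sin(3·π·u)^2 du ÷ ∫_{0}^{1} sin(3·π·u)^2 du.
With ∫ sin(3·π·u)^2 du = u/2 - sin(6·π·u)/(12·π) + C, the region integral is 1/4 - 1/(6·π) and the full one is 1/2.
Taking the ratio, P = (-2 + 3·π)/(6·π).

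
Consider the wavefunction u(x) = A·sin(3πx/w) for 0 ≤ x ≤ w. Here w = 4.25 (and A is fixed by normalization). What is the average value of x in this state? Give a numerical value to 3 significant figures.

⟨x⟩ ≈ 2.13

The expectation value is the |u|²-weighted average of x: ∫ x|u|² dx.
With ∫₀^w sin²(nπx/w) dx = w/2, since the A² factors cancel between numerator and denominator, ⟨x⟩ = w/2.
Putting w = 4.25 gives 2.125.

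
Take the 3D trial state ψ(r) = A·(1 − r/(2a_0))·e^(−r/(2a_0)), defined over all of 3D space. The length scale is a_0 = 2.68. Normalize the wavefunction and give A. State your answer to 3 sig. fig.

Require ∫ |ψ|² 4πr² dr = 1 over the whole domain.
(Spherical symmetry: dV = 4πr² dr.)
Recall ∫₀^∞ r^m e^(−r/β) dr = m!·β^(m+1), carrying out the integral gives A² · 8·π·a_0^3.
Setting this equal to 1 gives A² = 1/(8·π·a_0^3).
Plugging in a_0 = 2.68 yields A = 0.04547.

A ≈ 0.0455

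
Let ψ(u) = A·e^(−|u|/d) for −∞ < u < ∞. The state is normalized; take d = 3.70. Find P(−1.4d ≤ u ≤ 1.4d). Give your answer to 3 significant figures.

P ≈ 0.939

The probability is P = ∫ |ψ|² du over [−1.4d, 1.4d].
With A² fixed by ∫|ψ|² = 1, i.e. A² = (d)^(−1), substitute and integrate.
By symmetry take twice the u ≥ 0 contribution in numerator and denominator; the 2's cancel. Substituting t = u/d, A² and the length scale cancel in the ratio: P = ∫_{0}^{1.4} e^(-2·t) dt / ∫_{0}^{∞} e^(-2·t) dt.
An antiderivative of e^(-2·t) is -e^(-2·t)/2; evaluating from 0 to 1.4 gives 1/2 - e^(-14/5)/2, while the full integral is 1/2.
Taking the ratio, P = 0.9392.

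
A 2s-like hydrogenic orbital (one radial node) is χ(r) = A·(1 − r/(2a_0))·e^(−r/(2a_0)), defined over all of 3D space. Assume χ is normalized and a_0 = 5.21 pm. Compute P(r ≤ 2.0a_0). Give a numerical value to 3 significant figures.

P ≈ 0.0527

Integrate the radial probability density 4πr²|χ|² over r ≤ 2.0a_0.
The full normalization integral is A²·[8·π·a_0^3] = 1, fixing A².
Substituting u = r/a_0, A², 4π and the length scale all cancel in the ratio: P = ∫_{0}^{2.0} u^2·(1 - u/2)^2·e^(-u) du / ∫_{0}^{∞} u^2·(1 - u/2)^2·e^(-u) du.
Using ∫ u^2·(1 - u/2)^2·e^(-u) du = -(u^4/4 + u^2 + 2·u + 2)·e^(-u), the numerator is 2 - 14·e^(-2) and the denominator is 2.
This evaluates to P = 0.05265.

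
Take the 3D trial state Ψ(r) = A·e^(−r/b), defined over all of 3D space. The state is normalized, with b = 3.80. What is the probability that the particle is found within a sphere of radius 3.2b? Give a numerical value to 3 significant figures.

P = ∫ |Ψ|² 4πr² dr over r ≤ 3.2b.
A² is fixed by ∫₀^∞ 4πr²|Ψ|² dr = 1, i.e. A² = (π·b^3)^(−1).
In terms of u = r/b (A², 4π and the length scale all cancel between numerator and denominator), P = [∫_{0}^{3.2} u^2·e^(-2·u) du] / [∫_{0}^{∞} u^2·e^(-2·u) du].
Using ∫ u^2·e^(-2·u) du = -(2·u^2 + 2·u + 1)·e^(-2·u)/4, the numerator is 1/4 - 697·e^(-32/5)/100 and the denominator is 1/4.
The region integral divided by the full integral gives P = 0.9537.

P ≈ 0.954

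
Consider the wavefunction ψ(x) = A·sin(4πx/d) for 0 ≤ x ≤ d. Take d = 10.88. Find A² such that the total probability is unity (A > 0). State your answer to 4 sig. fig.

A^2 ≈ 0.1838

We need A² ∫|f|² dx = 1, taking the integral from 0 to d.
∫|ψ|² dx = A²·(d/2).
With d = 10.88: A² = 0.18382 and A = 0.42875.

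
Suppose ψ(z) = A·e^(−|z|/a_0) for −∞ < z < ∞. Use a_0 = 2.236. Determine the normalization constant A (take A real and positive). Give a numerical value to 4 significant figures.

A ≈ 0.6688

Normalization requires ∫|ψ|² dz = 1, integrated from −∞ to ∞.
Recall ∫₀^∞ z^m e^(−z/β) dz = m!·β^(m+1), carrying out the integral gives A² · a_0.
Substituting a_0 = 2.236 gives A² = 0.44723, so A = 0.66875.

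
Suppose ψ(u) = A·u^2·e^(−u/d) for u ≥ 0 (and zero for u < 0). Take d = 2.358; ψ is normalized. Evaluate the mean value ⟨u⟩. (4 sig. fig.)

⟨u⟩ ≈ 5.895

⟨u⟩ = ∫ u |ψ|² du over the full domain.
The ratio of the moment integral to the normalization integral gives ⟨u⟩ = 5·d/2.
With d = 2.358, ⟨u⟩ = 5.8950.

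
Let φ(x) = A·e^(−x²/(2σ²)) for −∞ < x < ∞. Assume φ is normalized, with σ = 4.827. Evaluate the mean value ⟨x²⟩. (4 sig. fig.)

⟨x^2⟩ ≈ 11.65

By definition ⟨x²⟩ = ∫ x^2 |φ(x)|² dx.
Using the Gaussian integral ∫_{−∞}^{∞} e^(−αx²) dx = √(π/α), the ratio of the moment integral to the normalization integral gives ⟨x²⟩ = σ^2/2.
Putting σ = 4.827 gives 11.650.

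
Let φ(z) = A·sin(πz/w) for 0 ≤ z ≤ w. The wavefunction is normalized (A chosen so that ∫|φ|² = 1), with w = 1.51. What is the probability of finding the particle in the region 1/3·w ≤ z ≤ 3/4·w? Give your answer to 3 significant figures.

The probability is P = ∫ |φ|² dz over [1/3·w, 3/4·w].
With A² fixed by ∫|φ|² = 1, i.e. A² = (w/2)^(−1), substitute and integrate.
In terms of u = z/w (A² and the length scale cancel between numerator and denominator), P = [∫_{1/3}^{3/4} sin(π·u)^2 du] / [∫_{0}^{1} sin(π·u)^2 du].
Using ∫ sin(π·u)^2 du = u/2 - sin(2·π·u)/(4·π), the numerator is √(3)/(8·π) + 1/(4·π) + 5/24 and the denominator is 1/2.
This works out to P = (3·√(3) + 6 + 5·π)/(12·π).

P ≈ 0.714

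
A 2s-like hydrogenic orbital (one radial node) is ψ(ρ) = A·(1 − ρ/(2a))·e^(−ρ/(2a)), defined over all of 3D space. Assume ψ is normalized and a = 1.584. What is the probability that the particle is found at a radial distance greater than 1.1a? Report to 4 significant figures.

P ≈ 0.9613

P = ∫ |ψ|² 4πρ² dρ over ρ > 1.1a.
Normalization gives A² = 1/(8·π·a^3).
Let u = ρ/a; then A², 4π and the length scale all cancel, so P = ∫_{1.1}^{∞} u^2·(1 - u/2)^2·e^(-u) du ÷ ∫_{0}^{∞} u^2·(1 - u/2)^2·e^(-u) du.
With ∫ u^2·(1 - u/2)^2·e^(-u) du = -(u^4/4 + u^2 + 2·u + 2)·e^(-u) + C, the region integral is ≈ 1.92267 and the full one is 2.
Taking the ratio yields P = 0.96134.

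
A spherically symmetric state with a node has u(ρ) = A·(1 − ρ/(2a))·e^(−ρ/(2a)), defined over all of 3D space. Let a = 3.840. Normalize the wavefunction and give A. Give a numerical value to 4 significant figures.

We need A² ∫|f|² 4πρ² dρ = 1, taking the integral from 0 to ∞.
In 3D with spherical symmetry the volume element is 4πρ² dρ.
∫|u|² 4πρ² dρ = A²·(8·π·a^3).
Hence A² = 1/[8·π·a^3].
With a = 3.840: A² = 0.00070269 and A = 0.026508.

A ≈ 0.02651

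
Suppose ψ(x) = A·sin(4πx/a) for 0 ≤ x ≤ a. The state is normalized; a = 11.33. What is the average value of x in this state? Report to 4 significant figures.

⟨x⟩ ≈ 5.665

⟨x⟩ = ∫ x |ψ|² dx over the full domain.
Since the A² factors cancel between numerator and denominator, ⟨x⟩ = a/2.
With a = 11.33, ⟨x⟩ = 5.6650.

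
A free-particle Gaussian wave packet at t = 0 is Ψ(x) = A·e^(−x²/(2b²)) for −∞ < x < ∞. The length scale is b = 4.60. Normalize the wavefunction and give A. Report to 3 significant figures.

Normalization requires ∫|Ψ|² dx = 1, integrated from −∞ to ∞.
Carrying out the integral gives A² · √(π)·b.
With b = 4.60: A² = 0.1226 and A = 0.3502.

A ≈ 0.350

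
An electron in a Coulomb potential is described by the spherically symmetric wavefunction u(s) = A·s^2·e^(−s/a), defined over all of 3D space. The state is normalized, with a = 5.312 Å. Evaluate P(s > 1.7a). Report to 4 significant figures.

P = ∫ |u|² 4πs² ds over s > 1.7a.
The full normalization integral is A²·[45·π·a^7/2] = 1, fixing A².
In terms of t = s/a (A², 4π and the length scale all cancel between numerator and denominator), P = [∫_{1.7}^{∞} t^6·e^(-2·t) dt] / [∫_{0}^{∞} t^6·e^(-2·t) dt].
An antiderivative of t^6·e^(-2·t) is -(4·t^6 + 12·t^5 + 30·t^4 + 60·t^3 + 90·t^2 + 90·t + 45)·e^(-2·t)/8; evaluating from 1.7 to ∞ gives ≈ 5.29958, while the full integral is 45/8.
The region integral divided by the full integral gives P = 0.94215.

P ≈ 0.9421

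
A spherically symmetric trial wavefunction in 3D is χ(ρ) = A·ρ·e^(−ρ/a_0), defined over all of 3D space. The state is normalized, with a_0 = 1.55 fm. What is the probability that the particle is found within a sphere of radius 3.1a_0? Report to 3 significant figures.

P = ∫ |χ|² 4πρ² dρ over ρ ≤ 3.1a_0.
The full normalization integral is A²·[3·π·a_0^5] = 1, fixing A².
Substituting u = ρ/a_0, A², 4π and the length scale all cancel in the ratio: P = ∫_{0}^{3.1} u^4·e^(-2·u) du / ∫_{0}^{∞} u^4·e^(-2·u) du.
An antiderivative of u^4·e^(-2·u) is -(u^4/2 + u^3 + 3·u^2/2 + 3·u/2 + 3/4)·e^(-2·u); evaluating from 0 to 3.1 gives ≈ 0.55562, while the full integral is 3/4.
The region integral divided by the full integral gives P = 0.7408.

P ≈ 0.741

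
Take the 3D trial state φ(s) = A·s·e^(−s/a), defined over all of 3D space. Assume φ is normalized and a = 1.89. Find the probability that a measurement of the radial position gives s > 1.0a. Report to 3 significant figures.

P = ∫ |φ|² 4πs² ds over s > 1.0a.
A² is fixed by ∫₀^∞ 4πs²|φ|² ds = 1, i.e. A² = (3·π·a^5)^(−1).
In terms of u = s/a (A², 4π and the length scale all cancel between numerator and denominator), P = [∫_{1.0}^{∞} u^4·e^(-2·u) du] / [∫_{0}^{∞} u^4·e^(-2·u) du].
Using ∫ u^4·e^(-2·u) du = -(u^4/2 + u^3 + 3·u^2/2 + 3·u/2 + 3/4)·e^(-2·u), the numerator is 21·e^(-2)/4 and the denominator is 3/4.
The region integral divided by the full integral gives P = 0.9473.

P ≈ 0.947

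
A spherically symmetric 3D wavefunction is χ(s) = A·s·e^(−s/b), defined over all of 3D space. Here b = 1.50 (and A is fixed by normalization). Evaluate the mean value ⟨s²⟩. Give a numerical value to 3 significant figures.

By definition ⟨s²⟩ = ∫ s^2 |χ(s)|² 4πs² ds.
Since the A² factors cancel between numerator and denominator, ⟨s²⟩ = 15·b^2/2.
With b = 1.50, ⟨s^2⟩ = 16.88.

⟨s^2⟩ ≈ 16.9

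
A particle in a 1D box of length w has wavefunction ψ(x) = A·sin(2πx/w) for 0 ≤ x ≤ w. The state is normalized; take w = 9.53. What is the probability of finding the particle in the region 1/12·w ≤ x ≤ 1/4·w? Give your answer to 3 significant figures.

P = ∫_{1/12·w}^{1/4·w} |ψ(x)|² dx.
The normalization integral ∫|ψ|²dx over the whole domain equals w/2·A², and A² cancels in the ratio.
Substituting u = x/w, A² and the length scale cancel in the ratio: P = ∫_{1/12}^{1/4} sin(2·π·u)^2 du / ∫_{0}^{1} sin(2·π·u)^2 du.
With ∫ sin(2·π·u)^2 du = u/2 - sin(4·π·u)/(8·π) + C, the region integral is √(3)/(16·π) + 1/12 and the full one is 1/2.
Evaluating gives P = (√(3)/8 + π/6)/π.

P ≈ 0.236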